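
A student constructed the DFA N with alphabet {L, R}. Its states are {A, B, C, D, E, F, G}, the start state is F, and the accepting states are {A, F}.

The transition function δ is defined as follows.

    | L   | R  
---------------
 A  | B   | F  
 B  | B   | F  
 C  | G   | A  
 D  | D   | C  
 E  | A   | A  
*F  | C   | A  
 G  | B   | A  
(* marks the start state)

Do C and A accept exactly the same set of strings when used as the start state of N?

No

First remove the unreachable states {D,E}; 5 states remain.
Start with accepting vs non-accepting: {A,F} | {B,C,G}.
Stable partition: {A,F} | {B,C,G} — 2 equivalence classes.
C and A end up in different blocks, so they are distinguishable. For instance, the string 'ε' is accepted from only A.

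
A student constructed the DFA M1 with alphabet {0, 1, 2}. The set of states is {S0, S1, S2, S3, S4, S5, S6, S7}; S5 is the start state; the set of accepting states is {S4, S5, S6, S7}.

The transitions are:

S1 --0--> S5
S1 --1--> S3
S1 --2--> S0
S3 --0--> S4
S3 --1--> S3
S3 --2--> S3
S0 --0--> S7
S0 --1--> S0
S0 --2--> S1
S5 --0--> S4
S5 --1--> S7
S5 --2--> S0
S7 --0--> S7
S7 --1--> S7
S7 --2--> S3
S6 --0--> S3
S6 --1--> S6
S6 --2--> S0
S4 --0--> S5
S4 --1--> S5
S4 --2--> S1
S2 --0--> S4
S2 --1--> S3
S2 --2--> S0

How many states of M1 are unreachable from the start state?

No path from S5 leads to S2, S6; the other 6 states are all reachable.

2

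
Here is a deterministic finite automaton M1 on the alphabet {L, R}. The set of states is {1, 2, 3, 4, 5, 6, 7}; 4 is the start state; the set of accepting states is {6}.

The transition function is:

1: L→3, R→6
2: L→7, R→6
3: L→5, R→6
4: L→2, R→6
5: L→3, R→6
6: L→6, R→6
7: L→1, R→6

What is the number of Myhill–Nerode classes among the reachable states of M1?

2

P0 = {6} | {1,2,3,4,5,7}.
The partition is now stable with 2 blocks: {6} | {1,2,3,4,5,7}.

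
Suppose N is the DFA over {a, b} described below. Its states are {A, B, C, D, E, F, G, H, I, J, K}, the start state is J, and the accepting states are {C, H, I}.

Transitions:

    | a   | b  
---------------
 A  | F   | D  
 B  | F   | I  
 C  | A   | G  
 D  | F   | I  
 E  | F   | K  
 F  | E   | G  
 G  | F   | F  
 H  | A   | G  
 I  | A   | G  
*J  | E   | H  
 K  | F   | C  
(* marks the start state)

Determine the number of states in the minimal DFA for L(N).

First remove the unreachable states {B}; 10 states remain.
Initial partition by acceptance: {C,H,I} | {A,D,E,F,G,J,K}.
Refine {A,D,E,F,G,J,K} on symbol b: members go to different blocks, giving {A,E,F,G} and {D,J,K}.
Refine {A,E,F,G} on symbol b: members go to different blocks, giving {A,E} and {F,G}.
On input a, block {D,J,K} splits into {D,K} and {J}.
Split {F,G} by δ(·,a) → {F} and {G}.
No further refinement is possible. Final partition (6 blocks): {C,H,I} | {A,E} | {D,K} | {F} | {J} | {G}.

6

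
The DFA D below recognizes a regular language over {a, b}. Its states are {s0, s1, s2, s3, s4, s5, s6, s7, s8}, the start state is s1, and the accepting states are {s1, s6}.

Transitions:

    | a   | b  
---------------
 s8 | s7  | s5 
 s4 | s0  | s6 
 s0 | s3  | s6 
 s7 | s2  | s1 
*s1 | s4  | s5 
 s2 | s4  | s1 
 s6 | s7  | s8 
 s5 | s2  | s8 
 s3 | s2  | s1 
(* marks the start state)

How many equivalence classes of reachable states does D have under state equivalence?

3

Every state is reachable, so we keep all 9.
P0 = {s1,s6} | {s0,s2,s3,s4,s5,s7,s8}.
Refine {s0,s2,s3,s4,s5,s7,s8} on symbol b: members go to different blocks, giving {s0,s2,s3,s4,s7} and {s5,s8}.
The partition is now stable with 3 blocks: {s1,s6} | {s0,s2,s3,s4,s7} | {s5,s8}.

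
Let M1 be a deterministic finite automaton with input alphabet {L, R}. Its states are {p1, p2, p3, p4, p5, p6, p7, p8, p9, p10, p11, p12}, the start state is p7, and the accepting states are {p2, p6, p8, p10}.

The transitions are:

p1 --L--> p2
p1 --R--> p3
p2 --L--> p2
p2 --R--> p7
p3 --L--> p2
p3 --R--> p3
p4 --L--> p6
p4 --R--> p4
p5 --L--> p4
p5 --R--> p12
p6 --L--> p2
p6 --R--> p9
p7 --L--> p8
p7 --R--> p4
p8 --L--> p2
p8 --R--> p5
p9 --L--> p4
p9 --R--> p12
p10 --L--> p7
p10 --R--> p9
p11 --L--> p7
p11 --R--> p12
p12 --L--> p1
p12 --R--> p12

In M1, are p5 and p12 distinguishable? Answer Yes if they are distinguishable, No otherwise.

Yes

States {p10,p11} cannot be reached from the start state, so discard them.
Initial partition by acceptance: {p2,p6,p8} | {p1,p3,p4,p5,p7,p9,p12}.
Refine {p1,p3,p4,p5,p7,p9,p12} on symbol L: members go to different blocks, giving {p1,p3,p4,p7} and {p5,p9,p12}.
Refine {p2,p6,p8} on symbol R: members go to different blocks, giving {p6,p8} and {p2}.
Split {p1,p3,p4,p7} by δ(·,L) → {p1,p3} and {p4,p7}.
Refine {p5,p9,p12} on symbol L: members go to different blocks, giving {p5,p9} and {p12}.
No further refinement is possible. Final partition (6 blocks): {p6,p8} | {p1,p3} | {p5,p9} | {p2} | {p4,p7} | {p12}.
p5 and p12 end up in different blocks, so they are distinguishable. For instance, the string 'LLRL' is accepted from only p12.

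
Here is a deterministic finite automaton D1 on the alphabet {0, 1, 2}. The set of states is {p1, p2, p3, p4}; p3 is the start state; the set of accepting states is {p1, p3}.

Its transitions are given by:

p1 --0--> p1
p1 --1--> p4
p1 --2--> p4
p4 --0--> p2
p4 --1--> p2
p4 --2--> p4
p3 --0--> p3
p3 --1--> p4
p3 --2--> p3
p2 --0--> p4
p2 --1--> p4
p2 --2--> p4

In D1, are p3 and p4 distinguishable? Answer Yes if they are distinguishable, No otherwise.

First remove the unreachable states {p1}; 3 states remain.
Initial partition by acceptance: {p3} | {p2,p4}.
The partition is now stable with 2 blocks: {p3} | {p2,p4}.
p3 and p4 end up in different blocks, so they are distinguishable. For instance, the string 'ε' is accepted from only p3.

Yes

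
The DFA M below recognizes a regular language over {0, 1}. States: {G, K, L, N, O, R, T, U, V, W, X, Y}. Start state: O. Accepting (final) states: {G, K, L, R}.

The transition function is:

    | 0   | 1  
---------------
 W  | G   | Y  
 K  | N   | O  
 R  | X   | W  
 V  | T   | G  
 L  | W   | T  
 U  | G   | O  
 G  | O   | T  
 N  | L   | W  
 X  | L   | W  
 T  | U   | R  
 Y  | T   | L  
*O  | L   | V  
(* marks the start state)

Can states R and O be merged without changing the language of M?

No

First remove the unreachable states {K,N}; 10 states remain.
Initial partition by acceptance: {G,L,R} | {O,T,U,V,W,X,Y}.
On input 0, block {O,T,U,V,W,X,Y} splits into {O,U,W,X} and {T,V,Y}.
Split {G,L,R} by δ(·,1) → {G,L} and {R}.
Refine {O,U,W,X} on symbol 1: members go to different blocks, giving {U,X} and {O,W}.
Split {T,V,Y} by δ(·,0) → {V,Y} and {T}.
No further refinement is possible. Final partition (6 blocks): {G,L} | {U,X} | {V,Y} | {R} | {O,W} | {T}.
R and O end up in different blocks, so they are distinguishable. For instance, the string 'ε' is accepted from only R.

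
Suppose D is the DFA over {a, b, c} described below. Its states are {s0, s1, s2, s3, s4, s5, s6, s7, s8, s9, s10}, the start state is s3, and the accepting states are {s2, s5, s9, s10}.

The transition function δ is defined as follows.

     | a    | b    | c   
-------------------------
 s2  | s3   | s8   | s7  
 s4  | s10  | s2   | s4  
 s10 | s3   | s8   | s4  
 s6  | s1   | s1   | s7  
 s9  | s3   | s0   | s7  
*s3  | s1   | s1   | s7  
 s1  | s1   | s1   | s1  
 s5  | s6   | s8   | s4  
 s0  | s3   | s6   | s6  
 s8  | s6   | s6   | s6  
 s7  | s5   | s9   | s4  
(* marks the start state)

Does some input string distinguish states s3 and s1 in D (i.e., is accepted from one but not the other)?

Yes

Initial partition by acceptance: {s2,s5,s9,s10} | {s0,s1,s3,s4,s6,s7,s8}.
Refine {s0,s1,s3,s4,s6,s7,s8} on symbol a: members go to different blocks, giving {s0,s1,s3,s6,s8} and {s4,s7}.
Split {s0,s1,s3,s6,s8} by δ(·,c) → {s0,s1,s8} and {s3,s6}.
Refine {s0,s1,s8} on symbol a: members go to different blocks, giving {s0,s8} and {s1}.
No further refinement is possible. Final partition (5 blocks): {s2,s5,s9,s10} | {s0,s8} | {s4,s7} | {s3,s6} | {s1}.
s3 and s1 end up in different blocks, so they are distinguishable. For instance, the string 'ca' is accepted from only s3.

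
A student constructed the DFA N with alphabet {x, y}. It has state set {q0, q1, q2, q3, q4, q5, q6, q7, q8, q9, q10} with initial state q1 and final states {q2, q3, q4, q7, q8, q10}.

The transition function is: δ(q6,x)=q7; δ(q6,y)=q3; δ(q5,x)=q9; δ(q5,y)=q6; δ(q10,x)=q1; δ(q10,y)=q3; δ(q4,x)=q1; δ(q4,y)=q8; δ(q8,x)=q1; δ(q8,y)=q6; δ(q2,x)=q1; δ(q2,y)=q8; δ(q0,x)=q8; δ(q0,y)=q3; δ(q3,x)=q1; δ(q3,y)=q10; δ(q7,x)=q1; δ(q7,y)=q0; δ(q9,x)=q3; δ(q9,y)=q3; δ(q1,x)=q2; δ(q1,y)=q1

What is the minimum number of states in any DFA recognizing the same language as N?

5

Reachable states from the start: {q0,q1,q2,q3,q6,q7,q8,q10}. Unreachable: {q4,q5,q9} — drop them.
Start with accepting vs non-accepting: {q2,q3,q7,q8,q10} | {q0,q1,q6}.
Refine {q2,q3,q7,q8,q10} on symbol y: members go to different blocks, giving {q2,q3,q10} and {q7,q8}.
On input y, block {q2,q3,q10} splits into {q3,q10} and {q2}.
Split {q0,q1,q6} by δ(·,x) → {q0,q6} and {q1}.
The partition is now stable with 5 blocks: {q3,q10} | {q0,q6} | {q7,q8} | {q2} | {q1}.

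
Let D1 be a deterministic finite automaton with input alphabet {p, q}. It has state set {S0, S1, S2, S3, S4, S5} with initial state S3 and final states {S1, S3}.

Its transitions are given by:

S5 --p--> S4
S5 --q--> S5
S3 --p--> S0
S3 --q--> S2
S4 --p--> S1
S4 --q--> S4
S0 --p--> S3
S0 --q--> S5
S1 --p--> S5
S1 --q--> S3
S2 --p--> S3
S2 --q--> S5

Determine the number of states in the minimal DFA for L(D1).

5

Every state is reachable, so we keep all 6.
Initial partition by acceptance: {S1,S3} | {S0,S2,S4,S5}.
Split {S1,S3} by δ(·,q) → {S1} and {S3}.
On input p, block {S0,S2,S4,S5} splits into {S0,S2} and {S4} and {S5}.
The partition is now stable with 5 blocks: {S1} | {S0,S2} | {S3} | {S4} | {S5}.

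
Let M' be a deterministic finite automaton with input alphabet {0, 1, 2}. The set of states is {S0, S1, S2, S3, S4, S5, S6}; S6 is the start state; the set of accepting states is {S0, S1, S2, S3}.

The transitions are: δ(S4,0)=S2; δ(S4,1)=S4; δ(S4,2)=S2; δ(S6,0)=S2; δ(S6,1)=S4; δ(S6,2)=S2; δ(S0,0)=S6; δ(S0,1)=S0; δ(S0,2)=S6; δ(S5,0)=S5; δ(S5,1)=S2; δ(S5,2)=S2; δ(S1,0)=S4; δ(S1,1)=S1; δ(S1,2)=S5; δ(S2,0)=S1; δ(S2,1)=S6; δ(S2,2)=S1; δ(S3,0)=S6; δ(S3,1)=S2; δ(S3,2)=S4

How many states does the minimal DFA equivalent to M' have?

Reachable states from the start: {S1,S2,S4,S5,S6}. Unreachable: {S0,S3} — drop them.
P0 = {S1,S2} | {S4,S5,S6}.
Split {S1,S2} by δ(·,0) → {S1} and {S2}.
Split {S4,S5,S6} by δ(·,0) → {S4,S6} and {S5}.
Stable partition: {S1} | {S4,S6} | {S2} | {S5} — 4 equivalence classes.

4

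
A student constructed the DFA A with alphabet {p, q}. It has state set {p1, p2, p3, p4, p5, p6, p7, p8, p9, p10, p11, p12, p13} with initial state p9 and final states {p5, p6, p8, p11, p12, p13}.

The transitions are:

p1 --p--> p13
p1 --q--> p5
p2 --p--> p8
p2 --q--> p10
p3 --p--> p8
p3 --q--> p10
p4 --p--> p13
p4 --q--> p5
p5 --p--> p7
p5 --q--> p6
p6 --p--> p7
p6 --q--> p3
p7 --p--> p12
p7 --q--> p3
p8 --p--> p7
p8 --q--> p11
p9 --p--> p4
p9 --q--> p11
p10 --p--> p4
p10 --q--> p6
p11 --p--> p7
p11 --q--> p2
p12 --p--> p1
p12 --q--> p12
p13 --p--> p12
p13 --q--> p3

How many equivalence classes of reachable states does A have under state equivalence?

Every state is reachable, so we keep all 13.
Initial partition by acceptance: {p5,p6,p8,p11,p12,p13} | {p1,p2,p3,p4,p7,p9,p10}.
Split {p5,p6,p8,p11,p12,p13} by δ(·,p) → {p5,p6,p8,p11,p12} and {p13}.
Refine {p5,p6,p8,p11,p12} on symbol q: members go to different blocks, giving {p5,p8,p12} and {p6,p11}.
Split {p5,p8,p12} by δ(·,q) → {p5,p8} and {p12}.
On input p, block {p1,p2,p3,p4,p7,p9,p10} splits into {p1,p4} and {p2,p3} and {p9,p10} and {p7}.
Stable partition: {p5,p8} | {p1,p4} | {p13} | {p6,p11} | {p12} | {p2,p3} | {p9,p10} | {p7} — 8 equivalence classes.

8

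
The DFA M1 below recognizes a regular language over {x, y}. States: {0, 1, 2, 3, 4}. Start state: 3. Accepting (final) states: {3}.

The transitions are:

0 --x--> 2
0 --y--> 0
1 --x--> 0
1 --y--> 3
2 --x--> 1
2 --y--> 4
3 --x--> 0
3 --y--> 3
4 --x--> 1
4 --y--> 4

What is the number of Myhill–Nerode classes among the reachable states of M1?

All states are reachable from the start state.
Initial partition by acceptance: {3} | {0,1,2,4}.
Refine {0,1,2,4} on symbol y: members go to different blocks, giving {0,2,4} and {1}.
Refine {0,2,4} on symbol x: members go to different blocks, giving {2,4} and {0}.
Stable partition: {3} | {2,4} | {1} | {0} — 4 equivalence classes.

4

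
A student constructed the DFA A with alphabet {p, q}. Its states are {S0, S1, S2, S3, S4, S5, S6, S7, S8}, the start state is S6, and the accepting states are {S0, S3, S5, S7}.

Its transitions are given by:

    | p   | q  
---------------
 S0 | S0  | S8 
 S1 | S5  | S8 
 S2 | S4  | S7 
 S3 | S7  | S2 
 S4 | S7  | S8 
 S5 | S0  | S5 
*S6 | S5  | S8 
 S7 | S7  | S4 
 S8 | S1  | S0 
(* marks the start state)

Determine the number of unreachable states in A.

BFS from S6 reaches {S0, S1, S5, S6, S8}; the 4 state(s) S2, S3, S4, S7 are never visited.

4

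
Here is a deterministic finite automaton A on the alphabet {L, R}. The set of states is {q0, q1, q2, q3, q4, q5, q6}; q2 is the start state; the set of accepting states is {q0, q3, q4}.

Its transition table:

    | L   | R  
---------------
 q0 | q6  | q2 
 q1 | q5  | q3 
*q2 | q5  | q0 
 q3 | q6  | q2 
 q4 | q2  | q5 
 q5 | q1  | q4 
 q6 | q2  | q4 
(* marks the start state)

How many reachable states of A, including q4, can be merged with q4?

All states are reachable from the start state.
Start with accepting vs non-accepting: {q0,q3,q4} | {q1,q2,q5,q6}.
Stable partition: {q0,q3,q4} | {q1,q2,q5,q6} — 2 equivalence classes.
State q4 belongs to the block {q0,q3,q4}, which has 3 states.

3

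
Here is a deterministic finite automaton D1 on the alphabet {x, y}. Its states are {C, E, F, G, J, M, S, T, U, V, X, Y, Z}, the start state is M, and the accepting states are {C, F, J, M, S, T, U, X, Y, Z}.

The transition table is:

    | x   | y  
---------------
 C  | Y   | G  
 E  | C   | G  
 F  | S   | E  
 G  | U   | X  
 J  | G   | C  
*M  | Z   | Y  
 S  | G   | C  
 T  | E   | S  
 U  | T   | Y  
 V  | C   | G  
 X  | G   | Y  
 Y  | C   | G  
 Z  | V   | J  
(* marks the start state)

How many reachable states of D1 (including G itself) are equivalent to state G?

First remove the unreachable states {F}; 12 states remain.
Initial partition by acceptance: {C,J,M,S,T,U,X,Y,Z} | {E,G,V}.
Refine {C,J,M,S,T,U,X,Y,Z} on symbol x: members go to different blocks, giving {J,S,T,X,Z} and {C,M,U,Y}.
On input y, block {J,S,T,X,Z} splits into {J,S,X} and {T,Z}.
Split {E,G,V} by δ(·,y) → {E,V} and {G}.
Split {C,M,U,Y} by δ(·,x) → {M,U} and {C,Y}.
The partition is now stable with 6 blocks: {J,S,X} | {E,V} | {M,U} | {T,Z} | {G} | {C,Y}.
State G belongs to the block {G}, which has 1 states.

1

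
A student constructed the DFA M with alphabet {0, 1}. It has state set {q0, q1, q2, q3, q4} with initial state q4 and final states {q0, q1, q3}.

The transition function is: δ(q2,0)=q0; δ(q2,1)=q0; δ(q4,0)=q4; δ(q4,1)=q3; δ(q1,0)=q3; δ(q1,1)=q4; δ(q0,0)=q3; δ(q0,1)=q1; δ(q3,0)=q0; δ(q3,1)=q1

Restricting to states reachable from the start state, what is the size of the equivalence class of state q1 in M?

1

Reachable states from the start: {q0,q1,q3,q4}. Unreachable: {q2} — drop them.
Start with accepting vs non-accepting: {q0,q1,q3} | {q4}.
Refine {q0,q1,q3} on symbol 1: members go to different blocks, giving {q0,q3} and {q1}.
No further refinement is possible. Final partition (3 blocks): {q0,q3} | {q4} | {q1}.
The equivalence class containing q1 is {q1}, of size 1.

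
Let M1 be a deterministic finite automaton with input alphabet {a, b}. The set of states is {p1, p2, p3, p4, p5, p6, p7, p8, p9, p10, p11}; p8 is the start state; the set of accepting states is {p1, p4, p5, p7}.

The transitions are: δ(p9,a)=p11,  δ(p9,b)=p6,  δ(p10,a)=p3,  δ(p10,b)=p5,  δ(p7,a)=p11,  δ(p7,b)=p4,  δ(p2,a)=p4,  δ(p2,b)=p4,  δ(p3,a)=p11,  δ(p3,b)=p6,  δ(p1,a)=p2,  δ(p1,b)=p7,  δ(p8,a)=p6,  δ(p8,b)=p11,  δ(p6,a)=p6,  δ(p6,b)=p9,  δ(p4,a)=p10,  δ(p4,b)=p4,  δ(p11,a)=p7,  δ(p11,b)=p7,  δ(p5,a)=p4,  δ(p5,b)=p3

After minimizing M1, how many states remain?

Reachable states from the start: {p3,p4,p5,p6,p7,p8,p9,p10,p11}. Unreachable: {p1,p2} — drop them.
Initial partition by acceptance: {p4,p5,p7} | {p3,p6,p8,p9,p10,p11}.
Split {p4,p5,p7} by δ(·,a) → {p4,p7} and {p5}.
Split {p3,p6,p8,p9,p10,p11} by δ(·,a) → {p3,p6,p8,p9,p10} and {p11}.
Refine {p4,p7} on symbol a: members go to different blocks, giving {p4} and {p7}.
On input a, block {p3,p6,p8,p9,p10} splits into {p6,p8,p10} and {p3,p9}.
Split {p6,p8,p10} by δ(·,a) → {p6,p8} and {p10}.
Refine {p6,p8} on symbol b: members go to different blocks, giving {p6} and {p8}.
The partition is now stable with 8 blocks: {p4} | {p6} | {p5} | {p11} | {p7} | {p3,p9} | {p10} | {p8}.

8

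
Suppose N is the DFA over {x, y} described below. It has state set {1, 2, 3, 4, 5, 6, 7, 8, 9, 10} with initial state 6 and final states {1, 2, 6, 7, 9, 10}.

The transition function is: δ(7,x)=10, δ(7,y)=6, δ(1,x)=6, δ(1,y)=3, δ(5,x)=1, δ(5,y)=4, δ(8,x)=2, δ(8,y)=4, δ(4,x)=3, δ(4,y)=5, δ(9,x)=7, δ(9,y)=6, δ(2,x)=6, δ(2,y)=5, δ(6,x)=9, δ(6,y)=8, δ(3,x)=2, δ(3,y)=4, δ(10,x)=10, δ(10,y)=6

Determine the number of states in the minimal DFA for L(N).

Every state is reachable, so we keep all 10.
Initial partition by acceptance: {1,2,6,7,9,10} | {3,4,5,8}.
Split {1,2,6,7,9,10} by δ(·,y) → {1,2,6} and {7,9,10}.
On input x, block {1,2,6} splits into {1,2} and {6}.
On input x, block {3,4,5,8} splits into {3,5,8} and {4}.
No further refinement is possible. Final partition (5 blocks): {1,2} | {3,5,8} | {7,9,10} | {6} | {4}.

5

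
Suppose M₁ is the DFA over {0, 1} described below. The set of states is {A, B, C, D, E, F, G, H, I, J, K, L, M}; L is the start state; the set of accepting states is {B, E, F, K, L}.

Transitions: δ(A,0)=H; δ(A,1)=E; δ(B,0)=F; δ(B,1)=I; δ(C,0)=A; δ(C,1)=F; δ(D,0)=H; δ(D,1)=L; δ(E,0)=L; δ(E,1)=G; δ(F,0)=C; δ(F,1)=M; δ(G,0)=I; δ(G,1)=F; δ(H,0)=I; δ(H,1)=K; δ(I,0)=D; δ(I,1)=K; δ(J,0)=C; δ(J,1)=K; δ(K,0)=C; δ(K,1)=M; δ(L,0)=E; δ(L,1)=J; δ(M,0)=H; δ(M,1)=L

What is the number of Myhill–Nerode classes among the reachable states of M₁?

First remove the unreachable states {B}; 12 states remain.
P0 = {E,F,K,L} | {A,C,D,G,H,I,J,M}.
On input 0, block {E,F,K,L} splits into {E,L} and {F,K}.
Refine {A,C,D,G,H,I,J,M} on symbol 1: members go to different blocks, giving {C,G,H,I,J} and {A,D,M}.
Split {C,G,H,I,J} by δ(·,0) → {G,H,J} and {C,I}.
No further refinement is possible. Final partition (5 blocks): {E,L} | {G,H,J} | {F,K} | {A,D,M} | {C,I}.

5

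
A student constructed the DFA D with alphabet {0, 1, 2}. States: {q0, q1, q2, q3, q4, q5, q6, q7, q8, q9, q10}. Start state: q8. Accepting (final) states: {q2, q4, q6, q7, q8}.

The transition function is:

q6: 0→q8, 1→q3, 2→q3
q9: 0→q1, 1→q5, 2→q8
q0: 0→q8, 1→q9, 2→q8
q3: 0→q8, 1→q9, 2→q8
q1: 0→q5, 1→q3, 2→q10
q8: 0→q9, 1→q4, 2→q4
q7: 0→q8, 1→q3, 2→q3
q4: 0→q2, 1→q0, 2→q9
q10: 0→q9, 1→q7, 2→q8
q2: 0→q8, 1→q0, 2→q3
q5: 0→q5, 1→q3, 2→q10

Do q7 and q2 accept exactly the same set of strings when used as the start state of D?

Reachable states from the start: {q0,q1,q2,q3,q4,q5,q7,q8,q9,q10}. Unreachable: {q6} — drop them.
Initial partition by acceptance: {q2,q4,q7,q8} | {q0,q1,q3,q5,q9,q10}.
Split {q2,q4,q7,q8} by δ(·,0) → {q2,q4,q7} and {q8}.
Refine {q2,q4,q7} on symbol 0: members go to different blocks, giving {q2,q7} and {q4}.
On input 0, block {q0,q1,q3,q5,q9,q10} splits into {q1,q5,q9,q10} and {q0,q3}.
On input 1, block {q1,q5,q9,q10} splits into {q1,q5} and {q9} and {q10}.
The partition is now stable with 7 blocks: {q2,q7} | {q1,q5} | {q8} | {q4} | {q0,q3} | {q9} | {q10}.
q7 and q2 lie in the same block of the stable partition, so they are equivalent — no string distinguishes them.

Yes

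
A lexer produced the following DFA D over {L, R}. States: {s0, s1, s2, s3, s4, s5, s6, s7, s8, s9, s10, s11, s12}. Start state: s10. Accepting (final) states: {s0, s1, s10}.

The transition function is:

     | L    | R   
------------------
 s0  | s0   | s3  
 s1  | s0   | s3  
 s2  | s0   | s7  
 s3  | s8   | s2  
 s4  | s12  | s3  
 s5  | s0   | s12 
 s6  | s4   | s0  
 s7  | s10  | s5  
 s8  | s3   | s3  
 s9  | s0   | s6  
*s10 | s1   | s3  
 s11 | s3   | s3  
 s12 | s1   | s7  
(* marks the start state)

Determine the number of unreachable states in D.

No path from s10 leads to s4, s6, s9, s11; the other 9 states are all reachable.

4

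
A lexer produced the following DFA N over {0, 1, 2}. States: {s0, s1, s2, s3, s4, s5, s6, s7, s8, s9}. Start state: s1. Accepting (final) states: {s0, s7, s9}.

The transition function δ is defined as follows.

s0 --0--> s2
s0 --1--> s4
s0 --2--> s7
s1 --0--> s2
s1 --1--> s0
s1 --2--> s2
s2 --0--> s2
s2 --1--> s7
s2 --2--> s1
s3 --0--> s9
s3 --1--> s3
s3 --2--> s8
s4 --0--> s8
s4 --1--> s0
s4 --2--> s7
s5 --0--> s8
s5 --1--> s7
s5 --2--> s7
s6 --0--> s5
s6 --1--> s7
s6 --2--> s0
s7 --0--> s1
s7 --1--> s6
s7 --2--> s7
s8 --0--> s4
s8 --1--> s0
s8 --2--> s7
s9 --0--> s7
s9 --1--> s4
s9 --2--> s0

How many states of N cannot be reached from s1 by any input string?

BFS from s1 reaches {s0, s1, s2, s4, s5, s6, s7, s8}; the 2 state(s) s3, s9 are never visited.

2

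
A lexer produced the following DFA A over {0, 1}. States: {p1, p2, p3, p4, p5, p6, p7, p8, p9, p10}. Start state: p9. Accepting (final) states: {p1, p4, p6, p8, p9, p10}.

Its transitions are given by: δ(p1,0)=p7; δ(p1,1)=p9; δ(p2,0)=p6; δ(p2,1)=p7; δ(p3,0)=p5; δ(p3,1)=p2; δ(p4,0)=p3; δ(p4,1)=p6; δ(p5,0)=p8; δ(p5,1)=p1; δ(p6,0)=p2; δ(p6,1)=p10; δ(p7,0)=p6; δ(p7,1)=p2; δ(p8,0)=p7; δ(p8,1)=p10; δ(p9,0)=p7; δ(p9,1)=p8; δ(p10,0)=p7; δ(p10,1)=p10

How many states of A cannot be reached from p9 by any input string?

4

BFS from p9 reaches {p2, p6, p7, p8, p9, p10}; the 4 state(s) p1, p3, p4, p5 are never visited.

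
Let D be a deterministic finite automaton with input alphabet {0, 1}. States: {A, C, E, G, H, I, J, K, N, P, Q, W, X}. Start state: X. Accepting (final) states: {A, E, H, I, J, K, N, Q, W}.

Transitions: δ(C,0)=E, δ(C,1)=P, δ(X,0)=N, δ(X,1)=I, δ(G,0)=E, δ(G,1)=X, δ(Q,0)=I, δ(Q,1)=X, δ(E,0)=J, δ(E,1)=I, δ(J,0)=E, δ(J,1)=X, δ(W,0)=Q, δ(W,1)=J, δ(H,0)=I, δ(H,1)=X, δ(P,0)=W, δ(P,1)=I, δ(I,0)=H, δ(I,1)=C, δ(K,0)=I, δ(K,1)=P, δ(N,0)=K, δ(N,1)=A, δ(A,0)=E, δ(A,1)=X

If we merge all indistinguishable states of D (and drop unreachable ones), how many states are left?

7

First remove the unreachable states {G}; 12 states remain.
P0 = {A,E,H,I,J,K,N,Q,W} | {C,P,X}.
Split {A,E,H,I,J,K,N,Q,W} by δ(·,1) → {A,H,I,J,K,Q} and {E,N,W}.
On input 0, block {A,H,I,J,K,Q} splits into {H,I,K,Q} and {A,J}.
Refine {C,P,X} on symbol 1: members go to different blocks, giving {P,X} and {C}.
On input 1, block {H,I,K,Q} splits into {H,K,Q} and {I}.
Refine {E,N,W} on symbol 0: members go to different blocks, giving {N,W} and {E}.
No further refinement is possible. Final partition (7 blocks): {H,K,Q} | {P,X} | {N,W} | {A,J} | {C} | {I} | {E}.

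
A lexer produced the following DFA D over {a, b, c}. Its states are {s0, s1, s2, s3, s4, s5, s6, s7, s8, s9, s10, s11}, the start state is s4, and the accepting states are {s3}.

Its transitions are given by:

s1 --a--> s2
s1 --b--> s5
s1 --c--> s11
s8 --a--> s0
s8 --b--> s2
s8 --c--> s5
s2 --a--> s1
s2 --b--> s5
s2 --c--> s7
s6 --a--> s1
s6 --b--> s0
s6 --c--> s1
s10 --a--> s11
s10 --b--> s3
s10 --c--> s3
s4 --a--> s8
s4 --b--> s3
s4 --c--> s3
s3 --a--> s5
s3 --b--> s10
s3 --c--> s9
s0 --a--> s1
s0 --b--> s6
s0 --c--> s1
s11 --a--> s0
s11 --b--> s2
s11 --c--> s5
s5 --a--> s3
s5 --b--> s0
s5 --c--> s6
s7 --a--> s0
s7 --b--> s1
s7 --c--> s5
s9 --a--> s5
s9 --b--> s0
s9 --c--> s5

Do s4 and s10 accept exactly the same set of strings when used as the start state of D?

Yes

Initial partition by acceptance: {s3} | {s0,s1,s2,s4,s5,s6,s7,s8,s9,s10,s11}.
On input a, block {s0,s1,s2,s4,s5,s6,s7,s8,s9,s10,s11} splits into {s0,s1,s2,s4,s6,s7,s8,s9,s10,s11} and {s5}.
Refine {s0,s1,s2,s4,s6,s7,s8,s9,s10,s11} on symbol a: members go to different blocks, giving {s0,s1,s2,s4,s6,s7,s8,s10,s11} and {s9}.
Split {s0,s1,s2,s4,s6,s7,s8,s10,s11} by δ(·,b) → {s0,s6,s7,s8,s11} and {s1,s2} and {s4,s10}.
Split {s0,s6,s7,s8,s11} by δ(·,a) → {s7,s8,s11} and {s0,s6}.
No further refinement is possible. Final partition (7 blocks): {s3} | {s7,s8,s11} | {s5} | {s9} | {s1,s2} | {s4,s10} | {s0,s6}.
s4 and s10 lie in the same block of the stable partition, so they are equivalent — no string distinguishes them.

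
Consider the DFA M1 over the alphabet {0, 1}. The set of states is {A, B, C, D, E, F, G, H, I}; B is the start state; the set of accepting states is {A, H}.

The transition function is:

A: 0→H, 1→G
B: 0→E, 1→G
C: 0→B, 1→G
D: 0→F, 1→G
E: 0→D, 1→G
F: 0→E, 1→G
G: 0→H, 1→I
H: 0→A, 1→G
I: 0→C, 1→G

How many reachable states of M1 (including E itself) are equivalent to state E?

P0 = {A,H} | {B,C,D,E,F,G,I}.
Split {B,C,D,E,F,G,I} by δ(·,0) → {B,C,D,E,F,I} and {G}.
Stable partition: {A,H} | {B,C,D,E,F,I} | {G} — 3 equivalence classes.
State E belongs to the block {B,C,D,E,F,I}, which has 6 states.

6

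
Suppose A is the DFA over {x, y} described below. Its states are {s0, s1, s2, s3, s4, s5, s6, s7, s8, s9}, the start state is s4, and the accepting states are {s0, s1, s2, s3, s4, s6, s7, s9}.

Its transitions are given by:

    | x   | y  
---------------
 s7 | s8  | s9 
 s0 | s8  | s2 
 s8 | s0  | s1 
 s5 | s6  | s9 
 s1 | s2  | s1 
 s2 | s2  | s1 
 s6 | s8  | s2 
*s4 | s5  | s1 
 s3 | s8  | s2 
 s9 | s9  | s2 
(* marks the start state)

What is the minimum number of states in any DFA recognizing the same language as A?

3

States {s3,s7} cannot be reached from the start state, so discard them.
P0 = {s0,s1,s2,s4,s6,s9} | {s5,s8}.
Split {s0,s1,s2,s4,s6,s9} by δ(·,x) → {s0,s4,s6} and {s1,s2,s9}.
Stable partition: {s0,s4,s6} | {s5,s8} | {s1,s2,s9} — 3 equivalence classes.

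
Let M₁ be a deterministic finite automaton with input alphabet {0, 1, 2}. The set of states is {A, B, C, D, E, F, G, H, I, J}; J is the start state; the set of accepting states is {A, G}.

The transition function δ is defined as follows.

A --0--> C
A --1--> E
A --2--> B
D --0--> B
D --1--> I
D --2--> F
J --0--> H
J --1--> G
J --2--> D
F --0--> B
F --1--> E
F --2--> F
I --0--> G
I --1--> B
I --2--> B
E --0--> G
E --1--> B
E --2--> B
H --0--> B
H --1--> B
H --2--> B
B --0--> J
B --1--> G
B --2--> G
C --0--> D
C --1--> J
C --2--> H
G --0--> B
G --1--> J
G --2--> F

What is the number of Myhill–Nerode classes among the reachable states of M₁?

6

Reachable states from the start: {B,D,E,F,G,H,I,J}. Unreachable: {A,C} — drop them.
Initial partition by acceptance: {G} | {B,D,E,F,H,I,J}.
Refine {B,D,E,F,H,I,J} on symbol 0: members go to different blocks, giving {B,D,F,H,J} and {E,I}.
Refine {B,D,F,H,J} on symbol 1: members go to different blocks, giving {B,J} and {D,F} and {H}.
On input 0, block {B,J} splits into {B} and {J}.
Stable partition: {G} | {B} | {E,I} | {D,F} | {H} | {J} — 6 equivalence classes.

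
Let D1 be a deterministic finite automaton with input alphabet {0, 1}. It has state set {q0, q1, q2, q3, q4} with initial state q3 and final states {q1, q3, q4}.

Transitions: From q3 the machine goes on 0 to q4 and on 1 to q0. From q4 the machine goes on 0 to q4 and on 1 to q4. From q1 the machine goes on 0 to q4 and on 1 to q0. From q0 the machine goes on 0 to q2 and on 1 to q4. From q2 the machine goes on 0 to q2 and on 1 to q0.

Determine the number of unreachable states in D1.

No path from q3 leads to q1; the other 4 states are all reachable.

1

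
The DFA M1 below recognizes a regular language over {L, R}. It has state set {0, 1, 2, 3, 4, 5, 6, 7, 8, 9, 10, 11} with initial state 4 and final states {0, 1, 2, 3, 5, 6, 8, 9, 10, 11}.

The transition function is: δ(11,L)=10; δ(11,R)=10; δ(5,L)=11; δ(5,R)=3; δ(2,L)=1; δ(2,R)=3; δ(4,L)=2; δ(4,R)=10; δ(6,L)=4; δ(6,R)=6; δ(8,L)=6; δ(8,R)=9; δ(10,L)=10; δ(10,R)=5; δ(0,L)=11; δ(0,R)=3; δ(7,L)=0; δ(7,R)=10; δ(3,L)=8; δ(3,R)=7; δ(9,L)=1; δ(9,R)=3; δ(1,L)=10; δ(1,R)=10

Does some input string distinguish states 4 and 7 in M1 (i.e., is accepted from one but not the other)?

No

Every state is reachable, so we keep all 12.
P0 = {0,1,2,3,5,6,8,9,10,11} | {4,7}.
On input L, block {0,1,2,3,5,6,8,9,10,11} splits into {0,1,2,3,5,8,9,10,11} and {6}.
Refine {0,1,2,3,5,8,9,10,11} on symbol L: members go to different blocks, giving {0,1,2,3,5,9,10,11} and {8}.
Split {0,1,2,3,5,9,10,11} by δ(·,L) → {0,1,2,5,9,10,11} and {3}.
Split {0,1,2,5,9,10,11} by δ(·,R) → {0,2,5,9} and {1,10,11}.
Refine {1,10,11} on symbol R: members go to different blocks, giving {1,11} and {10}.
Stable partition: {0,2,5,9} | {4,7} | {6} | {8} | {3} | {1,11} | {10} — 7 equivalence classes.
4 and 7 lie in the same block of the stable partition, so they are equivalent — no string distinguishes them.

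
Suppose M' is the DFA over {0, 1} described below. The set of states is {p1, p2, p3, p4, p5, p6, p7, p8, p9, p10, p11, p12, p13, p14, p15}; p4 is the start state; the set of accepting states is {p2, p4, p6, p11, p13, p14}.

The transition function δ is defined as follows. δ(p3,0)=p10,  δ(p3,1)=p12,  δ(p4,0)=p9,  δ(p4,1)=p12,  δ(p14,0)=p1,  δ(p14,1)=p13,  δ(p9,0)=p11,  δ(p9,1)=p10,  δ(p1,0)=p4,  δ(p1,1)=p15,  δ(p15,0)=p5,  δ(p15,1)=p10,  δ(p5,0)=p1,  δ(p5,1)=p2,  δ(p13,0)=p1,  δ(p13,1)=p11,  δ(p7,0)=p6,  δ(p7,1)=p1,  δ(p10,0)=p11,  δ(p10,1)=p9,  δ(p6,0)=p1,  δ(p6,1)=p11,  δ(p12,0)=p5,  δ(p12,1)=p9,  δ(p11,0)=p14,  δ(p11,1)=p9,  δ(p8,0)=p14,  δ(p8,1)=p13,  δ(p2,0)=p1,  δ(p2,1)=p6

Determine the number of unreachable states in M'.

BFS from p4 reaches {p1, p2, p4, p5, p6, p9, p10, p11, p12, p13, p14, p15}; the 3 state(s) p3, p7, p8 are never visited.

3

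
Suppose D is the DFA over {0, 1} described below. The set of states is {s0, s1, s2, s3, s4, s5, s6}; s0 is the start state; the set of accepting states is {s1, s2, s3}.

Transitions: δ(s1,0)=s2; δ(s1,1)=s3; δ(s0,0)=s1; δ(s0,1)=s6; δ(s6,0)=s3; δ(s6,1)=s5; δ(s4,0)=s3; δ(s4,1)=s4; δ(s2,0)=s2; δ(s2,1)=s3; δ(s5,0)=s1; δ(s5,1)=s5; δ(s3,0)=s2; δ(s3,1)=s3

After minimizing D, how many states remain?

2

Reachable states from the start: {s0,s1,s2,s3,s5,s6}. Unreachable: {s4} — drop them.
Start with accepting vs non-accepting: {s1,s2,s3} | {s0,s5,s6}.
No further refinement is possible. Final partition (2 blocks): {s1,s2,s3} | {s0,s5,s6}.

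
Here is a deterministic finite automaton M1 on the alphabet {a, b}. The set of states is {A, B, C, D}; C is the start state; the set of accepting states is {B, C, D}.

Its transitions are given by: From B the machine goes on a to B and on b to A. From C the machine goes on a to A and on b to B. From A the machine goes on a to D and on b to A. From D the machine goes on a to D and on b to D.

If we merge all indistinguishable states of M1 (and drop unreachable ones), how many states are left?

Every state is reachable, so we keep all 4.
Start with accepting vs non-accepting: {B,C,D} | {A}.
On input a, block {B,C,D} splits into {B,D} and {C}.
Split {B,D} by δ(·,b) → {B} and {D}.
Stable partition: {B} | {A} | {C} | {D} — 4 equivalence classes.

4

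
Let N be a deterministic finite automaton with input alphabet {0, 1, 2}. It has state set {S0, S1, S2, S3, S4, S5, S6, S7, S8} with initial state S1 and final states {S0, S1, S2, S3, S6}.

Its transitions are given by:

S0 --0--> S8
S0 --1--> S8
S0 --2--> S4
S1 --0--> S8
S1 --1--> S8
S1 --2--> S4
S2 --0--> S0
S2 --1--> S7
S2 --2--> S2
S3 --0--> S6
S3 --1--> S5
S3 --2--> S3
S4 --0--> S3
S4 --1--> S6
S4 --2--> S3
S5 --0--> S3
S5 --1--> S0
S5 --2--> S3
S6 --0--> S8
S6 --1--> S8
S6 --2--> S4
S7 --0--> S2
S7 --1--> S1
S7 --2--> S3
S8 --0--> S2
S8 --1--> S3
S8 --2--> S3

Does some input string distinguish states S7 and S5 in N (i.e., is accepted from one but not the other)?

No

All states are reachable from the start state.
Initial partition by acceptance: {S0,S1,S2,S3,S6} | {S4,S5,S7,S8}.
Refine {S0,S1,S2,S3,S6} on symbol 0: members go to different blocks, giving {S0,S1,S6} and {S2,S3}.
Refine {S4,S5,S7,S8} on symbol 1: members go to different blocks, giving {S4,S5,S7} and {S8}.
The partition is now stable with 4 blocks: {S0,S1,S6} | {S4,S5,S7} | {S2,S3} | {S8}.
S7 and S5 lie in the same block of the stable partition, so they are equivalent — no string distinguishes them.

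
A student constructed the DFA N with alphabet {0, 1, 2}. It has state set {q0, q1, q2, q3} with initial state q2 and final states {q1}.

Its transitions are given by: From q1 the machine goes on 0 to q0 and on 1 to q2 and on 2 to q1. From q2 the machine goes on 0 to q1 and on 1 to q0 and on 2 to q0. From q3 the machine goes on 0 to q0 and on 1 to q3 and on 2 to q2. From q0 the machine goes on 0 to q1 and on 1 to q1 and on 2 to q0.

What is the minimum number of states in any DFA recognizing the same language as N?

First remove the unreachable states {q3}; 3 states remain.
Initial partition by acceptance: {q1} | {q0,q2}.
Refine {q0,q2} on symbol 1: members go to different blocks, giving {q0} and {q2}.
Stable partition: {q1} | {q0} | {q2} — 3 equivalence classes.

3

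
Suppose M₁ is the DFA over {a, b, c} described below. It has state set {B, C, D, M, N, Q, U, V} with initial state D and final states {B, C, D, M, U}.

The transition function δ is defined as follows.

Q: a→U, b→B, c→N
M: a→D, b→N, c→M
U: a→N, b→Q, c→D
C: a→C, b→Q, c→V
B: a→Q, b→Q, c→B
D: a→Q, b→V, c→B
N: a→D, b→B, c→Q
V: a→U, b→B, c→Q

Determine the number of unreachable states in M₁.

No path from D leads to C, M; the other 6 states are all reachable.

2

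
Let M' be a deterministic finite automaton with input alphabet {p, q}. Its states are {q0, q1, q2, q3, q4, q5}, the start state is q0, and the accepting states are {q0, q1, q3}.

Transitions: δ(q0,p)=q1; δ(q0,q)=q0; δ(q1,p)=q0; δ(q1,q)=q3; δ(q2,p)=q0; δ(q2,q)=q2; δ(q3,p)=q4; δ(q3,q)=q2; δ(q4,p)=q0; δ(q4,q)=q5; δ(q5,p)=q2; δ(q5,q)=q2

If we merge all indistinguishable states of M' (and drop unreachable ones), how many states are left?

Start with accepting vs non-accepting: {q0,q1,q3} | {q2,q4,q5}.
On input p, block {q0,q1,q3} splits into {q0,q1} and {q3}.
Split {q0,q1} by δ(·,q) → {q0} and {q1}.
Split {q2,q4,q5} by δ(·,p) → {q2,q4} and {q5}.
Split {q2,q4} by δ(·,q) → {q2} and {q4}.
The partition is now stable with 6 blocks: {q0} | {q2} | {q3} | {q1} | {q5} | {q4}.

6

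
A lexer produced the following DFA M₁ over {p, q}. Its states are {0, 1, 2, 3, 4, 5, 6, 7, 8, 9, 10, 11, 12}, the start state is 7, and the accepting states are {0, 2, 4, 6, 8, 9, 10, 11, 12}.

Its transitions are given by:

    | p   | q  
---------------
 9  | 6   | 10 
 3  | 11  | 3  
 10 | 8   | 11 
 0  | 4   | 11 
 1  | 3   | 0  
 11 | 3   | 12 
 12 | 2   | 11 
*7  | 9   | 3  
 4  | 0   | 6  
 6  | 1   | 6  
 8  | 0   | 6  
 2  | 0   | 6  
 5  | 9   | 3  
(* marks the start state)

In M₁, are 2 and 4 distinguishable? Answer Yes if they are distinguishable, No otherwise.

Reachable states from the start: {0,1,2,3,4,6,7,8,9,10,11,12}. Unreachable: {5} — drop them.
Start with accepting vs non-accepting: {0,2,4,6,8,9,10,11,12} | {1,3,7}.
Split {0,2,4,6,8,9,10,11,12} by δ(·,p) → {0,2,4,8,9,10,12} and {6,11}.
Refine {0,2,4,8,9,10,12} on symbol p: members go to different blocks, giving {0,2,4,8,10,12} and {9}.
Refine {1,3,7} on symbol p: members go to different blocks, giving {1} and {3} and {7}.
Refine {6,11} on symbol p: members go to different blocks, giving {6} and {11}.
On input q, block {0,2,4,8,10,12} splits into {0,10,12} and {2,4,8}.
The partition is now stable with 8 blocks: {0,10,12} | {1} | {6} | {9} | {3} | {7} | {11} | {2,4,8}.
2 and 4 lie in the same block of the stable partition, so they are equivalent — no string distinguishes them.

No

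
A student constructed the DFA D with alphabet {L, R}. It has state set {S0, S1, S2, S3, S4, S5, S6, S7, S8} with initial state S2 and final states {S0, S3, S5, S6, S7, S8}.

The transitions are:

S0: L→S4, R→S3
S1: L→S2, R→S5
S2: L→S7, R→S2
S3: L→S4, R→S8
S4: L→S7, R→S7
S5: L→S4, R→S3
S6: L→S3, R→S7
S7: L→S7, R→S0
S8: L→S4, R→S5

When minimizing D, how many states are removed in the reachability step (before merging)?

2

No path from S2 leads to S1, S6; the other 7 states are all reachable.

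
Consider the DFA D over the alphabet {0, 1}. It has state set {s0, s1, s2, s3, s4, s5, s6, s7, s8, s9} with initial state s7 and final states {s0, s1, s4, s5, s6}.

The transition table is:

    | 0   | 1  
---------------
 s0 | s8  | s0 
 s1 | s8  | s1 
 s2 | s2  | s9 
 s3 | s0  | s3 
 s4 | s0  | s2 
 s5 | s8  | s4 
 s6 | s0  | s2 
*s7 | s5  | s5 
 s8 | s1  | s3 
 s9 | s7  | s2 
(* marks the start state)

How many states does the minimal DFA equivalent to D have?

7

First remove the unreachable states {s6}; 9 states remain.
P0 = {s0,s1,s4,s5} | {s2,s3,s7,s8,s9}.
Split {s0,s1,s4,s5} by δ(·,0) → {s0,s1,s5} and {s4}.
On input 1, block {s0,s1,s5} splits into {s0,s1} and {s5}.
On input 0, block {s2,s3,s7,s8,s9} splits into {s2,s9} and {s3,s8} and {s7}.
On input 0, block {s2,s9} splits into {s2} and {s9}.
The partition is now stable with 7 blocks: {s0,s1} | {s2} | {s4} | {s5} | {s3,s8} | {s7} | {s9}.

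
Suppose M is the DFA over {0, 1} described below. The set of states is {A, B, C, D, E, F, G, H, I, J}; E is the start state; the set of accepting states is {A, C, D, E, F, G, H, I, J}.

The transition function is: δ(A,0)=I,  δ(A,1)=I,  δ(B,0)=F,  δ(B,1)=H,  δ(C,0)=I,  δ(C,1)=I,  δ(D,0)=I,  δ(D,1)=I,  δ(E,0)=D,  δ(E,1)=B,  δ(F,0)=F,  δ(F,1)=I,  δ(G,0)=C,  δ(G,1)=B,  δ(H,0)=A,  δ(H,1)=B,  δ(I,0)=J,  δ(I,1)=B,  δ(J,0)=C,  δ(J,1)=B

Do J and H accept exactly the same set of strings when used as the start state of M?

Reachable states from the start: {A,B,C,D,E,F,H,I,J}. Unreachable: {G} — drop them.
Initial partition by acceptance: {A,C,D,E,F,H,I,J} | {B}.
On input 1, block {A,C,D,E,F,H,I,J} splits into {A,C,D,F} and {E,H,I,J}.
Split {A,C,D,F} by δ(·,0) → {A,C,D} and {F}.
Refine {E,H,I,J} on symbol 0: members go to different blocks, giving {E,H,J} and {I}.
The partition is now stable with 5 blocks: {A,C,D} | {B} | {E,H,J} | {F} | {I}.
J and H lie in the same block of the stable partition, so they are equivalent — no string distinguishes them.

Yes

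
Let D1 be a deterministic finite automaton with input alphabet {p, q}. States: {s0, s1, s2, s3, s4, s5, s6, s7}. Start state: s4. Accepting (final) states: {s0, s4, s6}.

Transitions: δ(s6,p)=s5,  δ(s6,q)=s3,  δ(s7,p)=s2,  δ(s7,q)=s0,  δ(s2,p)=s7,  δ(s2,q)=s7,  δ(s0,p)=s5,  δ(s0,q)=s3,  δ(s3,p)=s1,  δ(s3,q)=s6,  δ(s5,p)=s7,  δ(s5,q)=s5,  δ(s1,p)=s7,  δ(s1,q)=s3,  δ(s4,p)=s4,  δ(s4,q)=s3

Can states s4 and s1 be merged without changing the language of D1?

Every state is reachable, so we keep all 8.
Start with accepting vs non-accepting: {s0,s4,s6} | {s1,s2,s3,s5,s7}.
Split {s0,s4,s6} by δ(·,p) → {s0,s6} and {s4}.
On input q, block {s1,s2,s3,s5,s7} splits into {s1,s2,s5} and {s3,s7}.
On input q, block {s1,s2,s5} splits into {s1,s2} and {s5}.
No further refinement is possible. Final partition (5 blocks): {s0,s6} | {s1,s2} | {s4} | {s3,s7} | {s5}.
s4 and s1 end up in different blocks, so they are distinguishable. For instance, the string 'ε' is accepted from only s4.

No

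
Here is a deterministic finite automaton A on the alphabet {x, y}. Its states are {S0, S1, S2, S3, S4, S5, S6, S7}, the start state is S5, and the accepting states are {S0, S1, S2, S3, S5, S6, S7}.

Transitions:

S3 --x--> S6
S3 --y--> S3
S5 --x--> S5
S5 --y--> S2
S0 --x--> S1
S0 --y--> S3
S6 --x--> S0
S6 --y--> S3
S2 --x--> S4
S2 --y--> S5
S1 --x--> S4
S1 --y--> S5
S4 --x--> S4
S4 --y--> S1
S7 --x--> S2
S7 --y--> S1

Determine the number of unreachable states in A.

Starting at S5 and following transitions, the reachable set is {S1, S2, S4, S5}. That leaves S0, S3, S6, S7 unreachable — 4 in total.

4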